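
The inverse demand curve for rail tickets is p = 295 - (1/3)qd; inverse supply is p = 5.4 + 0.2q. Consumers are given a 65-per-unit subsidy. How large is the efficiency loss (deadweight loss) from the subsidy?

Deadweight loss = 3960.9375

Pre-subsidy: 295 - (1/3)q = 5.4 + 0.2q gives q* = 543 and p* = 114.
With the rebate, buyers effectively pay pb = ps − 65, where ps is the price sellers receive.
On the curves, pb = 295 - (1/3)q and ps = 5.4 + 0.2q; the wedge ps − pb = 65 gives 5.4 + 0.2q − (295 - (1/3)q) = 65, so q' = 664.875.
Then pb = 295 − (1/3)·664.875 = 73.375 and ps = 5.4 + 0.2·664.875 = 138.375.
The subsidy expands output by 664.875 − 543 = 121.875 past the efficient level; on those units the gap between marginal cost and willingness to pay runs from 0 up to 65.
DWL = ½ × 65 × 121.875 = 3960.9375.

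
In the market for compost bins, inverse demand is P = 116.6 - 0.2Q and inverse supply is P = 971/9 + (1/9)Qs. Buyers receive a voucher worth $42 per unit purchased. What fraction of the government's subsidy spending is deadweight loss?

DWL / government spending = 135/326

Pre-subsidy: 116.6 - 0.2Q = 971/9 + (1/9)Q gives Q* = 28 and P* = 111.
With the rebate, buyers effectively pay Pb = Ps − 42, where Ps is the price sellers receive.
On the curves, Pb = 116.6 - 0.2Q and Ps = 971/9 + (1/9)Q; the wedge Ps − Pb = 42 gives 971/9 + (1/9)Q − (116.6 - 0.2Q) = 42, so Q' = 163.
Then Pb = 116.6 − 0.2·163 = 84 and Ps = 971/9 + (1/9)·163 = 126.
ΔCS = ½(28 + 163)(111 − 84) = 2578.5; ΔPS = ½(28 + 163)(126 − 111) = 1432.5.
Government spending = 42 × 163 = 6846.
DWL = ½ × 42 × (163 − 28) = 2835; fraction = 2835 / 6846 = 135/326.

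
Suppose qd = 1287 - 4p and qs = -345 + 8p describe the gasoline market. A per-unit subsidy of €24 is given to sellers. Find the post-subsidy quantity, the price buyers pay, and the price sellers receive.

Pre-subsidy: 1287 - 4p = -345 + 8p gives p* = 136, q* = 743.
With the subsidy, sellers receive ps = pb + 24 for each unit, where pb is the price buyers pay.
Supply in terms of pb becomes qs = -345 + 8(pb + 24) = -153 + 8pb. Setting this equal to demand: 1287 - 4pb = -153 + 8pb, so pb = 120.
Sellers receive ps = 120 + 24 = 144; q' = 1287 − 4·120 = 807.

q' = 807; buyers pay €120; sellers receive €144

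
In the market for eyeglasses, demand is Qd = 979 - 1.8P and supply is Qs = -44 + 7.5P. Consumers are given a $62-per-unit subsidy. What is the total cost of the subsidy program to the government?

Government cost = $54002

Pre-subsidy: 979 - 1.8P = -44 + 7.5P gives P* = 110, Q* = 781.
With the rebate, buyers effectively pay Pb = Ps − 62, where Ps is the price sellers receive.
Demand in terms of Ps becomes Qd = 979 − 1.8(Ps − 62) = 1090.6 - 1.8Ps. Setting this equal to supply: 1090.6 - 1.8Ps = -44 + 7.5Ps, so Ps = 122.
Buyers pay Pb = 122 − 62 = 60; Q' = -44 + 7.5·122 = 871.
Government outlay = subsidy × quantity = 62 × 871 = 54002.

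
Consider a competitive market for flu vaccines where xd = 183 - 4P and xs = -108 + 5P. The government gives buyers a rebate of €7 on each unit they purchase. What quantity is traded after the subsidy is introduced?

x' = 623/9

Pre-subsidy: 183 - 4P = -108 + 5P gives P* = 97/3, x* = 161/3.
With the rebate, buyers effectively pay Pb = Ps − 7, where Ps is the price sellers receive.
Demand in terms of Ps becomes xd = 183 − 4(Ps − 7) = 211 - 4Ps. Setting this equal to supply: 211 - 4Ps = -108 + 5Ps, so Ps = 319/9.
Buyers pay Pb = 319/9 − 7 = 256/9; x' = -108 + 5·(319/9) = 623/9.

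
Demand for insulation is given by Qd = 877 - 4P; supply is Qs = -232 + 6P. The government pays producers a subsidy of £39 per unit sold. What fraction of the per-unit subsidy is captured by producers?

Producer share = 0.4

Pre-subsidy: 877 - 4P = -232 + 6P gives P* = 110.9, Q* = 433.4.
With the subsidy, sellers receive Ps = Pb + 39 for each unit, where Pb is the price buyers pay.
Supply in terms of Pb becomes Qs = -232 + 6(Pb + 39) = 2 + 6Pb. Setting this equal to demand: 877 - 4Pb = 2 + 6Pb, so Pb = 87.5.
Sellers receive Ps = 87.5 + 39 = 126.5; Q' = 877 − 4·87.5 = 527.
Buyers' price falls by P* − Pb = 110.9 − 87.5 = 23.4; sellers' price rises by Ps − P* = 126.5 − 110.9 = 15.6.
So producers capture 15.6/39 = 0.4 of each unit of subsidy.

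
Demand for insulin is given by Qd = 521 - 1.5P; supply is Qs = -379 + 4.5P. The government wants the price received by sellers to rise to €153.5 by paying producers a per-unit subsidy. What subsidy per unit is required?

At a seller price of 153.5, quantity supplied is -379 + 4.5·153.5 = 311.75.
Buyers absorb 311.75 only when they pay Pb with 521 − 1.5·Pb = 311.75, i.e. Pb = 139.5.
s = Ps − Pb = 153.5 − 139.5 = 14.

Required subsidy s = €14 per unit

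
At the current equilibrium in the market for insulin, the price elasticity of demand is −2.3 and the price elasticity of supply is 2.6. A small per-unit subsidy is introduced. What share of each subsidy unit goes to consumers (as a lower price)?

For a small subsidy around the equilibrium, the benefit split depends on the relative slopes, which at a point are proportional to the elasticities.
Buyer share = εs/(εs + |εd|) = 2.6/(2.6 + 2.3) = 26/49; seller share = |εd|/(εs + |εd|) = 23/49.

Consumer share = 26/49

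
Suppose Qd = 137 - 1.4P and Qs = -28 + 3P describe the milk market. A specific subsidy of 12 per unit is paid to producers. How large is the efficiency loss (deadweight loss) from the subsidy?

Pre-subsidy: 137 - 1.4P = -28 + 3P gives P* = 37.5, Q* = 84.5.
With the subsidy, sellers receive Ps = Pb + 12 for each unit, where Pb is the price buyers pay.
Supply in terms of Pb becomes Qs = -28 + 3(Pb + 12) = 8 + 3Pb. Setting this equal to demand: 137 - 1.4Pb = 8 + 3Pb, so Pb = 645/22.
Sellers receive Ps = 645/22 + 12 = 909/22; Q' = 137 − 1.4·(645/22) = 2111/22.
The subsidy expands output by 2111/22 − 84.5 = 126/11 past the efficient level; on those units the gap between marginal cost and willingness to pay runs from 0 up to 12.
DWL = ½ × 12 × 126/11 = 756/11.

Deadweight loss = 756/11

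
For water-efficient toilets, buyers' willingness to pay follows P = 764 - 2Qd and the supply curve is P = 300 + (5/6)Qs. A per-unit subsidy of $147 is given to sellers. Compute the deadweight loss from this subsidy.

Pre-subsidy: 764 - 2Q = 300 + (5/6)Q gives Q* = 2784/17 and P* = 7420/17.
With the subsidy, sellers receive Ps = Pb + 147 for each unit, where Pb is the price buyers pay.
On the curves, Pb = 764 - 2Q and Ps = 300 + (5/6)Q; the wedge Ps − Pb = 147 gives 300 + (5/6)Q − (764 - 2Q) = 147, so Q' = 3666/17.
Then Pb = 764 − 2·(3666/17) = 5656/17 and Ps = 300 + (5/6)·(3666/17) = 8155/17.
The subsidy expands output by 3666/17 − 2784/17 = 882/17 past the efficient level; on those units the gap between marginal cost and willingness to pay runs from 0 up to 147.
DWL = ½ × 147 × 882/17 = 64827/17.

Deadweight loss = 64827/17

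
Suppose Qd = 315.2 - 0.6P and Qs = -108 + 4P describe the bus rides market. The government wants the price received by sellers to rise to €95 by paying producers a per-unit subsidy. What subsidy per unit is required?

At a seller price of 95, quantity supplied is -108 + 4·95 = 272.
Buyers absorb 272 only when they pay Pb with 315.2 − 0.6·Pb = 272, i.e. Pb = 72.
s = Ps − Pb = 95 − 72 = 23.

Required subsidy s = €23 per unit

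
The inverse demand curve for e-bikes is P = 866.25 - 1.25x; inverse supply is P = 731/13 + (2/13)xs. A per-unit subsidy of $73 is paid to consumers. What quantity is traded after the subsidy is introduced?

x' = 629

Pre-subsidy: 866.25 - 1.25x = 731/13 + (2/13)x gives x* = 577 and P* = 145.
With the rebate, buyers effectively pay Pb = Ps − 73, where Ps is the price sellers receive.
On the curves, Pb = 866.25 - 1.25x and Ps = 731/13 + (2/13)x; the wedge Ps − Pb = 73 gives 731/13 + (2/13)x − (866.25 - 1.25x) = 73, so x' = 629.
Then Pb = 866.25 − 1.25·629 = 80 and Ps = 731/13 + (2/13)·629 = 153.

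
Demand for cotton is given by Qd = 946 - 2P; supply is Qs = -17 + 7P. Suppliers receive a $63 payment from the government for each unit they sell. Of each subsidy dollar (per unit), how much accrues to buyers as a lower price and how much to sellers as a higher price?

Buyers gain $49 per unit; sellers gain $14 per unit

Pre-subsidy: 946 - 2P = -17 + 7P gives P* = 107, Q* = 732.
With the subsidy, sellers receive Ps = Pb + 63 for each unit, where Pb is the price buyers pay.
Supply in terms of Pb becomes Qs = -17 + 7(Pb + 63) = 424 + 7Pb. Setting this equal to demand: 946 - 2Pb = 424 + 7Pb, so Pb = 58.
Sellers receive Ps = 58 + 63 = 121; Q' = 946 − 2·58 = 830.
Buyers' price falls by P* − Pb = 107 − 58 = 49; sellers' price rises by Ps − P* = 121 − 107 = 14.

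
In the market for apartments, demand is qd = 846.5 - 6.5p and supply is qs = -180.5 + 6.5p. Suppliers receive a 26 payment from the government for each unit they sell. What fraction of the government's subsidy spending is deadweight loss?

Pre-subsidy: 846.5 - 6.5p = -180.5 + 6.5p gives p* = 79, q* = 333.
With the subsidy, sellers receive ps = pb + 26 for each unit, where pb is the price buyers pay.
Supply in terms of pb becomes qs = -180.5 + 6.5(pb + 26) = -11.5 + 6.5pb. Setting this equal to demand: 846.5 - 6.5pb = -11.5 + 6.5pb, so pb = 66.
Sellers receive ps = 66 + 26 = 92; q' = 846.5 − 6.5·66 = 417.5.
ΔCS = ½(333 + 417.5)(79 − 66) = 4878.25; ΔPS = ½(333 + 417.5)(92 − 79) = 4878.25.
Government spending = 26 × 417.5 = 10855.
DWL = ½ × 26 × (417.5 − 333) = 1098.5; fraction = 1098.5 / 10855 = 169/1670.

DWL / government spending = 169/1670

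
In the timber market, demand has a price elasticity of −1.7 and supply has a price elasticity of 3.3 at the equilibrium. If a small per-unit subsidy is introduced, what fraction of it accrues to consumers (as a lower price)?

For a small subsidy around the equilibrium, the benefit split depends on the relative slopes, which at a point are proportional to the elasticities.
Buyer share = εs/(εs + |εd|) = 3.3/(3.3 + 1.7) = 0.66; seller share = |εd|/(εs + |εd|) = 0.34.

Consumer share = 0.66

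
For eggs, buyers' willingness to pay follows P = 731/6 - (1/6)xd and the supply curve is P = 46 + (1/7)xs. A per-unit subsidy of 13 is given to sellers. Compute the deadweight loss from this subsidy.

Pre-subsidy: 731/6 - (1/6)x = 46 + (1/7)x gives x* = 245 and P* = 81.
With the subsidy, sellers receive Ps = Pb + 13 for each unit, where Pb is the price buyers pay.
On the curves, Pb = 731/6 - (1/6)x and Ps = 46 + (1/7)x; the wedge Ps − Pb = 13 gives 46 + (1/7)x − (731/6 - (1/6)x) = 13, so x' = 287.
Then Pb = 731/6 − (1/6)·287 = 74 and Ps = 46 + (1/7)·287 = 87.
The subsidy expands output by 287 − 245 = 42 past the efficient level; on those units the gap between marginal cost and willingness to pay runs from 0 up to 13.
DWL = ½ × 13 × 42 = 273.

Deadweight loss = 273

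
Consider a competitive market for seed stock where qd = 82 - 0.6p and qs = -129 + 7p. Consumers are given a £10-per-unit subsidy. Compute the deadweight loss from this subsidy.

Deadweight loss = 525/19

Pre-subsidy: 82 - 0.6p = -129 + 7p gives p* = 1055/38, q* = 2483/38.
With the rebate, buyers effectively pay pb = ps − 10, where ps is the price sellers receive.
Demand in terms of ps becomes qd = 82 − 0.6(ps − 10) = 88 - 0.6ps. Setting this equal to supply: 88 - 0.6ps = -129 + 7ps, so ps = 1085/38.
Buyers pay pb = 1085/38 − 10 = 705/38; q' = -129 + 7·(1085/38) = 2693/38.
The subsidy expands output by 2693/38 − 2483/38 = 105/19 past the efficient level; on those units the gap between marginal cost and willingness to pay runs from 0 up to 10.
DWL = ½ × 10 × 105/19 = 525/19.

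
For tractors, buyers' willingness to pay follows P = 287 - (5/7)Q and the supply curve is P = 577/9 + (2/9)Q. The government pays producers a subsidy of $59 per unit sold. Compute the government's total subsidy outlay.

Government cost = $17759

Pre-subsidy: 287 - (5/7)Q = 577/9 + (2/9)Q gives Q* = 238 and P* = 117.
With the subsidy, sellers receive Ps = Pb + 59 for each unit, where Pb is the price buyers pay.
On the curves, Pb = 287 - (5/7)Q and Ps = 577/9 + (2/9)Q; the wedge Ps − Pb = 59 gives 577/9 + (2/9)Q − (287 - (5/7)Q) = 59, so Q' = 301.
Then Pb = 287 − (5/7)·301 = 72 and Ps = 577/9 + (2/9)·301 = 131.
Government outlay = subsidy × quantity = 59 × 301 = 17759.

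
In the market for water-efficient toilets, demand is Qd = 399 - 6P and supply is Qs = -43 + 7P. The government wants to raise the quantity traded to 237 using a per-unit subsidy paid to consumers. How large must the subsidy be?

Required subsidy s = 13 per unit

At Q = 237, invert demand for the buyer price: Pb = (399 − 237)/6 = 27; invert supply for the seller price: Ps = (237 − (-43))/7 = 40.
The subsidy must fill the gap: s = Ps − Pb = 40 − 27 = 13.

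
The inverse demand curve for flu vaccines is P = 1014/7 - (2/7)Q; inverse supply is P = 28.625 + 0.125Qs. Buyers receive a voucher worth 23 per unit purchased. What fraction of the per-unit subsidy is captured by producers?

Pre-subsidy: 1014/7 - (2/7)Q = 28.625 + 0.125Q gives Q* = 283 and P* = 64.
With the rebate, buyers effectively pay Pb = Ps − 23, where Ps is the price sellers receive.
On the curves, Pb = 1014/7 - (2/7)Q and Ps = 28.625 + 0.125Q; the wedge Ps − Pb = 23 gives 28.625 + 0.125Q − (1014/7 - (2/7)Q) = 23, so Q' = 339.
Then Pb = 1014/7 − (2/7)·339 = 48 and Ps = 28.625 + 0.125·339 = 71.
Buyers' price falls by P* − Pb = 64 − 48 = 16; sellers' price rises by Ps − P* = 71 − 64 = 7.
So producers capture 7/23 = 7/23 of each unit of subsidy.

Producer share = 7/23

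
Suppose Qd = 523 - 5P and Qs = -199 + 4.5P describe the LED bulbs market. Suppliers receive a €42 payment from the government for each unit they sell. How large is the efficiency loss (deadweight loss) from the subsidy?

Deadweight loss = 39690/19

Pre-subsidy: 523 - 5P = -199 + 4.5P gives P* = 76, Q* = 143.
With the subsidy, sellers receive Ps = Pb + 42 for each unit, where Pb is the price buyers pay.
Supply in terms of Pb becomes Qs = -199 + 4.5(Pb + 42) = -10 + 4.5Pb. Setting this equal to demand: 523 - 5Pb = -10 + 4.5Pb, so Pb = 1066/19.
Sellers receive Ps = 1066/19 + 42 = 1864/19; Q' = 523 − 5·(1066/19) = 4607/19.
The subsidy expands output by 4607/19 − 143 = 1890/19 past the efficient level; on those units the gap between marginal cost and willingness to pay runs from 0 up to 42.
DWL = ½ × 42 × 1890/19 = 39690/19.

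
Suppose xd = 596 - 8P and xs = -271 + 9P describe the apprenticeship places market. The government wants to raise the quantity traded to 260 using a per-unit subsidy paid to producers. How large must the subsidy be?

At x = 260, invert demand for the buyer price: Pb = (596 − 260)/8 = 42; invert supply for the seller price: Ps = (260 − (-271))/9 = 59.
The subsidy must fill the gap: s = Ps − Pb = 59 − 42 = 17.

Required subsidy s = 17 per unit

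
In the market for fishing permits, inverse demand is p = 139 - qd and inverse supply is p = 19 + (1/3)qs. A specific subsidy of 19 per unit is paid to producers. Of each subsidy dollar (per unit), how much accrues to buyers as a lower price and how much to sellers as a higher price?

Buyers gain 14.25 per unit; sellers gain 4.75 per unit

Pre-subsidy: 139 - q = 19 + (1/3)q gives q* = 90 and p* = 49.
With the subsidy, sellers receive ps = pb + 19 for each unit, where pb is the price buyers pay.
On the curves, pb = 139 - q and ps = 19 + (1/3)q; the wedge ps − pb = 19 gives 19 + (1/3)q − (139 - q) = 19, so q' = 104.25.
Then pb = 139 − 1·104.25 = 34.75 and ps = 19 + (1/3)·104.25 = 53.75.
Buyers' price falls by p* − pb = 49 − 34.75 = 14.25; sellers' price rises by ps − p* = 53.75 − 49 = 4.75.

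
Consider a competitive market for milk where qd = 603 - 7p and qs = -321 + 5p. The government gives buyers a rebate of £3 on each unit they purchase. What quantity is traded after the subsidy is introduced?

Pre-subsidy: 603 - 7p = -321 + 5p gives p* = 77, q* = 64.
With the rebate, buyers effectively pay pb = ps − 3, where ps is the price sellers receive.
Demand in terms of ps becomes qd = 603 − 7(ps − 3) = 624 - 7ps. Setting this equal to supply: 624 - 7ps = -321 + 5ps, so ps = 78.75.
Buyers pay pb = 78.75 − 3 = 75.75; q' = -321 + 5·78.75 = 72.75.

q' = 72.75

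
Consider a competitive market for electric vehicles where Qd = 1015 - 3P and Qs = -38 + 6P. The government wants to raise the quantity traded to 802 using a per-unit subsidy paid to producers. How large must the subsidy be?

At Q = 802, invert demand for the buyer price: Pb = (1015 − 802)/3 = 71; invert supply for the seller price: Ps = (802 − (-38))/6 = 140.
The subsidy must fill the gap: s = Ps − Pb = 140 − 71 = 69.

Required subsidy s = 69 per unit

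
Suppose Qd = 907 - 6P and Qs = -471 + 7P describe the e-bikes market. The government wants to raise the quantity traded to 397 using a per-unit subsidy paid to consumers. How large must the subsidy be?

At Q = 397, invert demand for the buyer price: Pb = (907 − 397)/6 = 85; invert supply for the seller price: Ps = (397 − (-471))/7 = 124.
The subsidy must fill the gap: s = Ps − Pb = 124 − 85 = 39.

Required subsidy s = 39 per unit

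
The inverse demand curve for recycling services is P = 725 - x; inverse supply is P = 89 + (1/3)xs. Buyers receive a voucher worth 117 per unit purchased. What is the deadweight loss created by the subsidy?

Pre-subsidy: 725 - x = 89 + (1/3)x gives x* = 477 and P* = 248.
With the rebate, buyers effectively pay Pb = Ps − 117, where Ps is the price sellers receive.
On the curves, Pb = 725 - x and Ps = 89 + (1/3)x; the wedge Ps − Pb = 117 gives 89 + (1/3)x − (725 - x) = 117, so x' = 564.75.
Then Pb = 725 − 1·564.75 = 160.25 and Ps = 89 + (1/3)·564.75 = 277.25.
The subsidy expands output by 564.75 − 477 = 87.75 past the efficient level; on those units the gap between marginal cost and willingness to pay runs from 0 up to 117.
DWL = ½ × 117 × 87.75 = 5133.375.

Deadweight loss = 5133.375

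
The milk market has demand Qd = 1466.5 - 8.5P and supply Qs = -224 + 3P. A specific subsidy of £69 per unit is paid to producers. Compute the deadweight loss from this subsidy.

Pre-subsidy: 1466.5 - 8.5P = -224 + 3P gives P* = 147, Q* = 217.
With the subsidy, sellers receive Ps = Pb + 69 for each unit, where Pb is the price buyers pay.
Supply in terms of Pb becomes Qs = -224 + 3(Pb + 69) = -17 + 3Pb. Setting this equal to demand: 1466.5 - 8.5Pb = -17 + 3Pb, so Pb = 129.
Sellers receive Ps = 129 + 69 = 198; Q' = 1466.5 − 8.5·129 = 370.
The subsidy expands output by 370 − 217 = 153 past the efficient level; on those units the gap between marginal cost and willingness to pay runs from 0 up to 69.
DWL = ½ × 69 × 153 = 5278.5.

Deadweight loss = £5278.5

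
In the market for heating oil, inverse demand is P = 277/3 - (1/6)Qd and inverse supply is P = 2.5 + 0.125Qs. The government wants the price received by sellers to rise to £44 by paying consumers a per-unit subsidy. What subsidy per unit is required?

Required subsidy s = £7 per unit

At a seller price of 44, quantity supplied is -20 + 8·44 = 332.
Buyers absorb 332 only when they pay Pb = 277/3 − (1/6)·332 = 37.
s = Ps − Pb = 44 − 37 = 7.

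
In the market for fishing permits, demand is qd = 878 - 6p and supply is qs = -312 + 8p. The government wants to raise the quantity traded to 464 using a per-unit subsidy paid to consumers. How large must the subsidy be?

At q = 464, invert demand for the buyer price: pb = (878 − 464)/6 = 69; invert supply for the seller price: ps = (464 − (-312))/8 = 97.
The subsidy must fill the gap: s = ps − pb = 97 − 69 = 28.

Required subsidy s = 28 per unit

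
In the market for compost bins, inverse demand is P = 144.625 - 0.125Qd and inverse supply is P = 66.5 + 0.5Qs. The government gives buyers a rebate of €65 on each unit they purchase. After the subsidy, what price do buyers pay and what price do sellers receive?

Pre-subsidy: 144.625 - 0.125Q = 66.5 + 0.5Q gives Q* = 125 and P* = 129.
With the rebate, buyers effectively pay Pb = Ps − 65, where Ps is the price sellers receive.
On the curves, Pb = 144.625 - 0.125Q and Ps = 66.5 + 0.5Q; the wedge Ps − Pb = 65 gives 66.5 + 0.5Q − (144.625 - 0.125Q) = 65, so Q' = 229.
Then Pb = 144.625 − 0.125·229 = 116 and Ps = 66.5 + 0.5·229 = 181.

Buyers pay €116; sellers receive €181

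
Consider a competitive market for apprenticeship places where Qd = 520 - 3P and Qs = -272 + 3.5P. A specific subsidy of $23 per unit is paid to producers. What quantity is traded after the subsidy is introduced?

Q' = 2491/13

Pre-subsidy: 520 - 3P = -272 + 3.5P gives P* = 1584/13, Q* = 2008/13.
With the subsidy, sellers receive Ps = Pb + 23 for each unit, where Pb is the price buyers pay.
Supply in terms of Pb becomes Qs = -272 + 3.5(Pb + 23) = -191.5 + 3.5Pb. Setting this equal to demand: 520 - 3Pb = -191.5 + 3.5Pb, so Pb = 1423/13.
Sellers receive Ps = 1423/13 + 23 = 1722/13; Q' = 520 − 3·(1423/13) = 2491/13.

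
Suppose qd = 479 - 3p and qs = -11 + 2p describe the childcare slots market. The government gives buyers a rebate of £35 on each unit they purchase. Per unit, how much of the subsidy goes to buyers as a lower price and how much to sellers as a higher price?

Buyers gain £14 per unit; sellers gain £21 per unit

Pre-subsidy: 479 - 3p = -11 + 2p gives p* = 98, q* = 185.
With the rebate, buyers effectively pay pb = ps − 35, where ps is the price sellers receive.
Demand in terms of ps becomes qd = 479 − 3(ps − 35) = 584 - 3ps. Setting this equal to supply: 584 - 3ps = -11 + 2ps, so ps = 119.
Buyers pay pb = 119 − 35 = 84; q' = -11 + 2·119 = 227.
Buyers' price falls by p* − pb = 98 − 84 = 14; sellers' price rises by ps − p* = 119 − 98 = 21.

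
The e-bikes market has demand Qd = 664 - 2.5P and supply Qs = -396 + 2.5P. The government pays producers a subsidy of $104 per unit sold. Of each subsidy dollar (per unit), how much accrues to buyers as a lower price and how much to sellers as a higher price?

Pre-subsidy: 664 - 2.5P = -396 + 2.5P gives P* = 212, Q* = 134.
With the subsidy, sellers receive Ps = Pb + 104 for each unit, where Pb is the price buyers pay.
Supply in terms of Pb becomes Qs = -396 + 2.5(Pb + 104) = -136 + 2.5Pb. Setting this equal to demand: 664 - 2.5Pb = -136 + 2.5Pb, so Pb = 160.
Sellers receive Ps = 160 + 104 = 264; Q' = 664 − 2.5·160 = 264.
Buyers' price falls by P* − Pb = 212 − 160 = 52; sellers' price rises by Ps − P* = 264 − 212 = 52.

Buyers gain $52 per unit; sellers gain $52 per unit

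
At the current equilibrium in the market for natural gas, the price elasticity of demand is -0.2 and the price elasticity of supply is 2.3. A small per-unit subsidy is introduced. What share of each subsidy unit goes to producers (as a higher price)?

Producer share = 0.08

For a small subsidy around the equilibrium, the benefit split depends on the relative slopes, which at a point are proportional to the elasticities.
Buyer share = εs/(εs + |εd|) = 2.3/(2.3 + 0.2) = 0.92; seller share = |εd|/(εs + |εd|) = 0.08.
So producers capture 0.08 of the subsidy.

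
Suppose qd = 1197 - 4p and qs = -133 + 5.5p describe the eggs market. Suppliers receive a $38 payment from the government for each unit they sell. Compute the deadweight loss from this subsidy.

Deadweight loss = $1672

Pre-subsidy: 1197 - 4p = -133 + 5.5p gives p* = 140, q* = 637.
With the subsidy, sellers receive ps = pb + 38 for each unit, where pb is the price buyers pay.
Supply in terms of pb becomes qs = -133 + 5.5(pb + 38) = 76 + 5.5pb. Setting this equal to demand: 1197 - 4pb = 76 + 5.5pb, so pb = 118.
Sellers receive ps = 118 + 38 = 156; q' = 1197 − 4·118 = 725.
The subsidy expands output by 725 − 637 = 88 past the efficient level; on those units the gap between marginal cost and willingness to pay runs from 0 up to 38.
DWL = ½ × 38 × 88 = 1672.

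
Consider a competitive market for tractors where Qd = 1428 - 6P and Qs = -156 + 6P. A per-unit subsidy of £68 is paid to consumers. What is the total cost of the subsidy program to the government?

Government cost = £57120

Pre-subsidy: 1428 - 6P = -156 + 6P gives P* = 132, Q* = 636.
With the rebate, buyers effectively pay Pb = Ps − 68, where Ps is the price sellers receive.
Demand in terms of Ps becomes Qd = 1428 − 6(Ps − 68) = 1836 - 6Ps. Setting this equal to supply: 1836 - 6Ps = -156 + 6Ps, so Ps = 166.
Buyers pay Pb = 166 − 68 = 98; Q' = -156 + 6·166 = 840.
Government outlay = subsidy × quantity = 68 × 840 = 57120.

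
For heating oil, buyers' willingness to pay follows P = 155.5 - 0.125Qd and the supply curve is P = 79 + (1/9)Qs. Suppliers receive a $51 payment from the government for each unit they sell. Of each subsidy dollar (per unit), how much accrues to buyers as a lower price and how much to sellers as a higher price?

Buyers gain $27 per unit; sellers gain $24 per unit

Pre-subsidy: 155.5 - 0.125Q = 79 + (1/9)Q gives Q* = 324 and P* = 115.
With the subsidy, sellers receive Ps = Pb + 51 for each unit, where Pb is the price buyers pay.
On the curves, Pb = 155.5 - 0.125Q and Ps = 79 + (1/9)Q; the wedge Ps − Pb = 51 gives 79 + (1/9)Q − (155.5 - 0.125Q) = 51, so Q' = 540.
Then Pb = 155.5 − 0.125·540 = 88 and Ps = 79 + (1/9)·540 = 139.
Buyers' price falls by P* − Pb = 115 − 88 = 27; sellers' price rises by Ps − P* = 139 − 115 = 24.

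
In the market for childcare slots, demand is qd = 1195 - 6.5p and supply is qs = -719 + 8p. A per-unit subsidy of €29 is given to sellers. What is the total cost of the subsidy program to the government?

Pre-subsidy: 1195 - 6.5p = -719 + 8p gives p* = 132, q* = 337.
With the subsidy, sellers receive ps = pb + 29 for each unit, where pb is the price buyers pay.
Supply in terms of pb becomes qs = -719 + 8(pb + 29) = -487 + 8pb. Setting this equal to demand: 1195 - 6.5pb = -487 + 8pb, so pb = 116.
Sellers receive ps = 116 + 29 = 145; q' = 1195 − 6.5·116 = 441.
Government outlay = subsidy × quantity = 29 × 441 = 12789.

Government cost = €12789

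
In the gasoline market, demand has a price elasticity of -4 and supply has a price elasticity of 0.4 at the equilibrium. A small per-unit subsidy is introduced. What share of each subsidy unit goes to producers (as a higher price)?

For a small subsidy around the equilibrium, the benefit split depends on the relative slopes, which at a point are proportional to the elasticities.
Buyer share = εs/(εs + |εd|) = 0.4/(0.4 + 4) = 1/11; seller share = |εd|/(εs + |εd|) = 10/11.
So producers capture 10/11 of the subsidy.

Producer share = 10/11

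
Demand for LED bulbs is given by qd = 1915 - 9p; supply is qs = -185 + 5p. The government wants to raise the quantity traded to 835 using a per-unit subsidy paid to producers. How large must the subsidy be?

Required subsidy s = 84 per unit

At q = 835, invert demand for the buyer price: pb = (1915 − 835)/9 = 120; invert supply for the seller price: ps = (835 − (-185))/5 = 204.
The subsidy must fill the gap: s = ps − pb = 204 − 120 = 84.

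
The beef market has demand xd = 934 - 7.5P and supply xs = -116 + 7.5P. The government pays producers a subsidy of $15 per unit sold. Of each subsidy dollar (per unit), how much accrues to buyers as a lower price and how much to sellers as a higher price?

Buyers gain $7.5 per unit; sellers gain $7.5 per unit

Pre-subsidy: 934 - 7.5P = -116 + 7.5P gives P* = 70, x* = 409.
With the subsidy, sellers receive Ps = Pb + 15 for each unit, where Pb is the price buyers pay.
Supply in terms of Pb becomes xs = -116 + 7.5(Pb + 15) = -3.5 + 7.5Pb. Setting this equal to demand: 934 - 7.5Pb = -3.5 + 7.5Pb, so Pb = 62.5.
Sellers receive Ps = 62.5 + 15 = 77.5; x' = 934 − 7.5·62.5 = 465.25.
Buyers' price falls by P* − Pb = 70 − 62.5 = 7.5; sellers' price rises by Ps − P* = 77.5 − 70 = 7.5.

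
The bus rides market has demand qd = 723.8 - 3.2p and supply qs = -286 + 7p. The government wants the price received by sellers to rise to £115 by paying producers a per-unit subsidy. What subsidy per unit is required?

Required subsidy s = £51 per unit

At a seller price of 115, quantity supplied is -286 + 7·115 = 519.
Buyers absorb 519 only when they pay pb with 723.8 − 3.2·pb = 519, i.e. pb = 64.
s = ps − pb = 115 − 64 = 51.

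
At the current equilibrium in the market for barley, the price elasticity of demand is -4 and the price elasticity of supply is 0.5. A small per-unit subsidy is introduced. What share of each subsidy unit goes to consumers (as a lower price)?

Consumer share = 1/9

For a small subsidy around the equilibrium, the benefit split depends on the relative slopes, which at a point are proportional to the elasticities.
Buyer share = εs/(εs + |εd|) = 0.5/(0.5 + 4) = 1/9; seller share = |εd|/(εs + |εd|) = 8/9.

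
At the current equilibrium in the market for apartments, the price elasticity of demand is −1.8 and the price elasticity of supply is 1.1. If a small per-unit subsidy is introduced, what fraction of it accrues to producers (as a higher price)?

For a small subsidy around the equilibrium, the benefit split depends on the relative slopes, which at a point are proportional to the elasticities.
Buyer share = εs/(εs + |εd|) = 1.1/(1.1 + 1.8) = 11/29; seller share = |εd|/(εs + |εd|) = 18/29.
So producers capture 18/29 of the subsidy.

Producer share = 18/29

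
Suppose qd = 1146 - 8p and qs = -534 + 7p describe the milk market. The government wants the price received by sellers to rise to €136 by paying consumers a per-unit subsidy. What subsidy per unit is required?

At a seller price of 136, quantity supplied is -534 + 7·136 = 418.
Buyers absorb 418 only when they pay pb with 1146 − 8·pb = 418, i.e. pb = 91.
s = ps − pb = 136 − 91 = 45.

Required subsidy s = €45 per unit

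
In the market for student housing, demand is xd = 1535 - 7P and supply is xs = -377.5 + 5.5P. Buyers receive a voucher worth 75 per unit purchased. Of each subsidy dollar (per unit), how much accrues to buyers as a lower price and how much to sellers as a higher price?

Buyers gain 33 per unit; sellers gain 42 per unit

Pre-subsidy: 1535 - 7P = -377.5 + 5.5P gives P* = 153, x* = 464.
With the rebate, buyers effectively pay Pb = Ps − 75, where Ps is the price sellers receive.
Demand in terms of Ps becomes xd = 1535 − 7(Ps − 75) = 2060 - 7Ps. Setting this equal to supply: 2060 - 7Ps = -377.5 + 5.5Ps, so Ps = 195.
Buyers pay Pb = 195 − 75 = 120; x' = -377.5 + 5.5·195 = 695.
Buyers' price falls by P* − Pb = 153 − 120 = 33; sellers' price rises by Ps − P* = 195 − 153 = 42.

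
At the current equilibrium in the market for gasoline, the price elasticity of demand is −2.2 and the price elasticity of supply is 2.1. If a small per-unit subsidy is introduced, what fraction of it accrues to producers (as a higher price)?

For a small subsidy around the equilibrium, the benefit split depends on the relative slopes, which at a point are proportional to the elasticities.
Buyer share = εs/(εs + |εd|) = 2.1/(2.1 + 2.2) = 21/43; seller share = |εd|/(εs + |εd|) = 22/43.
So producers capture 22/43 of the subsidy.

Producer share = 22/43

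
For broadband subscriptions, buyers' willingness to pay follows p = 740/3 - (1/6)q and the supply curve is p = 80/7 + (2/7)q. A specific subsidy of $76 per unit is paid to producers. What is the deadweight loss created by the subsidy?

Deadweight loss = $6384

Pre-subsidy: 740/3 - (1/6)q = 80/7 + (2/7)q gives q* = 520 and p* = 160.
With the subsidy, sellers receive ps = pb + 76 for each unit, where pb is the price buyers pay.
On the curves, pb = 740/3 - (1/6)q and ps = 80/7 + (2/7)q; the wedge ps − pb = 76 gives 80/7 + (2/7)q − (740/3 - (1/6)q) = 76, so q' = 688.
Then pb = 740/3 − (1/6)·688 = 132 and ps = 80/7 + (2/7)·688 = 208.
The subsidy expands output by 688 − 520 = 168 past the efficient level; on those units the gap between marginal cost and willingness to pay runs from 0 up to 76.
DWL = ½ × 76 × 168 = 6384.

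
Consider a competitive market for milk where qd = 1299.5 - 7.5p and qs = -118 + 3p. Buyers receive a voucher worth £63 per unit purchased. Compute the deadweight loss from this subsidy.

Pre-subsidy: 1299.5 - 7.5p = -118 + 3p gives p* = 135, q* = 287.
With the rebate, buyers effectively pay pb = ps − 63, where ps is the price sellers receive.
Demand in terms of ps becomes qd = 1299.5 − 7.5(ps − 63) = 1772 - 7.5ps. Setting this equal to supply: 1772 - 7.5ps = -118 + 3ps, so ps = 180.
Buyers pay pb = 180 − 63 = 117; q' = -118 + 3·180 = 422.
The subsidy expands output by 422 − 287 = 135 past the efficient level; on those units the gap between marginal cost and willingness to pay runs from 0 up to 63.
DWL = ½ × 63 × 135 = 4252.5.

Deadweight loss = £4252.5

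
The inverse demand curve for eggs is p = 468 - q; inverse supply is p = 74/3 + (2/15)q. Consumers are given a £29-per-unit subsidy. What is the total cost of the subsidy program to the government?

Government cost = 205465/17

Pre-subsidy: 468 - q = 74/3 + (2/15)q gives q* = 6650/17 and p* = 1306/17.
With the rebate, buyers effectively pay pb = ps − 29, where ps is the price sellers receive.
On the curves, pb = 468 - q and ps = 74/3 + (2/15)q; the wedge ps − pb = 29 gives 74/3 + (2/15)q − (468 - q) = 29, so q' = 7085/17.
Then pb = 468 − 1·(7085/17) = 871/17 and ps = 74/3 + (2/15)·(7085/17) = 1364/17.
Government outlay = subsidy × quantity = 29 × 7085/17 = 205465/17.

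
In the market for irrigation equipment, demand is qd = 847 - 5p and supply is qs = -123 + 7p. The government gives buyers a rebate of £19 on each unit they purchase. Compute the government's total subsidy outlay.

Pre-subsidy: 847 - 5p = -123 + 7p gives p* = 485/6, q* = 2657/6.
With the rebate, buyers effectively pay pb = ps − 19, where ps is the price sellers receive.
Demand in terms of ps becomes qd = 847 − 5(ps − 19) = 942 - 5ps. Setting this equal to supply: 942 - 5ps = -123 + 7ps, so ps = 88.75.
Buyers pay pb = 88.75 − 19 = 69.75; q' = -123 + 7·88.75 = 498.25.
Government outlay = subsidy × quantity = 19 × 498.25 = 9466.75.

Government cost = £9466.75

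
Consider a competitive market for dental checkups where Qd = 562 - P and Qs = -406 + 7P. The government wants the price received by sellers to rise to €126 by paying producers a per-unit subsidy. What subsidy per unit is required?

Required subsidy s = €40 per unit

At a seller price of 126, quantity supplied is -406 + 7·126 = 476.
Buyers absorb 476 only when they pay Pb with 562 − 1·Pb = 476, i.e. Pb = 86.
s = Ps − Pb = 126 − 86 = 40.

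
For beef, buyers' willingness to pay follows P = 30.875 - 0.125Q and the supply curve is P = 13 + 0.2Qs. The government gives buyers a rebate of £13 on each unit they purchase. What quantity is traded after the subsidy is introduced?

Pre-subsidy: 30.875 - 0.125Q = 13 + 0.2Q gives Q* = 55 and P* = 24.
With the rebate, buyers effectively pay Pb = Ps − 13, where Ps is the price sellers receive.
On the curves, Pb = 30.875 - 0.125Q and Ps = 13 + 0.2Q; the wedge Ps − Pb = 13 gives 13 + 0.2Q − (30.875 - 0.125Q) = 13, so Q' = 95.
Then Pb = 30.875 − 0.125·95 = 19 and Ps = 13 + 0.2·95 = 32.

Q' = 95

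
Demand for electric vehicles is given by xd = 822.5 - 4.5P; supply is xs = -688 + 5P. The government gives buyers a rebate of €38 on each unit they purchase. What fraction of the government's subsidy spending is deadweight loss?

Pre-subsidy: 822.5 - 4.5P = -688 + 5P gives P* = 159, x* = 107.
With the rebate, buyers effectively pay Pb = Ps − 38, where Ps is the price sellers receive.
Demand in terms of Ps becomes xd = 822.5 − 4.5(Ps − 38) = 993.5 - 4.5Ps. Setting this equal to supply: 993.5 - 4.5Ps = -688 + 5Ps, so Ps = 177.
Buyers pay Pb = 177 − 38 = 139; x' = -688 + 5·177 = 197.
ΔCS = ½(107 + 197)(159 − 139) = 3040; ΔPS = ½(107 + 197)(177 − 159) = 2736.
Government spending = 38 × 197 = 7486.
DWL = ½ × 38 × (197 − 107) = 1710; fraction = 1710 / 7486 = 45/197.

DWL / government spending = 45/197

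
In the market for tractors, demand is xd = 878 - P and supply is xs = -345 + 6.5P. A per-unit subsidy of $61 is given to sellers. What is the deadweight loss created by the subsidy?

Deadweight loss = 48373/30

Pre-subsidy: 878 - P = -345 + 6.5P gives P* = 2446/15, x* = 10724/15.
With the subsidy, sellers receive Ps = Pb + 61 for each unit, where Pb is the price buyers pay.
Supply in terms of Pb becomes xs = -345 + 6.5(Pb + 61) = 51.5 + 6.5Pb. Setting this equal to demand: 878 - Pb = 51.5 + 6.5Pb, so Pb = 110.2.
Sellers receive Ps = 110.2 + 61 = 171.2; x' = 878 − 1·110.2 = 767.8.
The subsidy expands output by 767.8 − 10724/15 = 793/15 past the efficient level; on those units the gap between marginal cost and willingness to pay runs from 0 up to 61.
DWL = ½ × 61 × 793/15 = 48373/30.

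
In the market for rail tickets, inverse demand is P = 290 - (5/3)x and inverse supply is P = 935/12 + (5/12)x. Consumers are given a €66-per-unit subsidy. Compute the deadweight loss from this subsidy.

Pre-subsidy: 290 - (5/3)x = 935/12 + (5/12)x gives x* = 101.8 and P* = 361/3.
With the rebate, buyers effectively pay Pb = Ps − 66, where Ps is the price sellers receive.
On the curves, Pb = 290 - (5/3)x and Ps = 935/12 + (5/12)x; the wedge Ps − Pb = 66 gives 935/12 + (5/12)x − (290 - (5/3)x) = 66, so x' = 133.48.
Then Pb = 290 − (5/3)·133.48 = 1013/15 and Ps = 935/12 + (5/12)·133.48 = 2003/15.
The subsidy expands output by 133.48 − 101.8 = 31.68 past the efficient level; on those units the gap between marginal cost and willingness to pay runs from 0 up to 66.
DWL = ½ × 66 × 31.68 = 1045.44.

Deadweight loss = €1045.44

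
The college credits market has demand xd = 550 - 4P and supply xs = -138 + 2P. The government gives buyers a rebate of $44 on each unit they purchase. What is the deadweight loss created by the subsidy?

Pre-subsidy: 550 - 4P = -138 + 2P gives P* = 344/3, x* = 274/3.
With the rebate, buyers effectively pay Pb = Ps − 44, where Ps is the price sellers receive.
Demand in terms of Ps becomes xd = 550 − 4(Ps − 44) = 726 - 4Ps. Setting this equal to supply: 726 - 4Ps = -138 + 2Ps, so Ps = 144.
Buyers pay Pb = 144 − 44 = 100; x' = -138 + 2·144 = 150.
The subsidy expands output by 150 − 274/3 = 176/3 past the efficient level; on those units the gap between marginal cost and willingness to pay runs from 0 up to 44.
DWL = ½ × 44 × 176/3 = 3872/3.

Deadweight loss = 3872/3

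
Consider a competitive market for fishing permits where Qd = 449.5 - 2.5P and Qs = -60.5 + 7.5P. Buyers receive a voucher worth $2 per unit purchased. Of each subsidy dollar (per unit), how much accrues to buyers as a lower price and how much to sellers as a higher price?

Pre-subsidy: 449.5 - 2.5P = -60.5 + 7.5P gives P* = 51, Q* = 322.
With the rebate, buyers effectively pay Pb = Ps − 2, where Ps is the price sellers receive.
Demand in terms of Ps becomes Qd = 449.5 − 2.5(Ps − 2) = 454.5 - 2.5Ps. Setting this equal to supply: 454.5 - 2.5Ps = -60.5 + 7.5Ps, so Ps = 51.5.
Buyers pay Pb = 51.5 − 2 = 49.5; Q' = -60.5 + 7.5·51.5 = 325.75.
Buyers' price falls by P* − Pb = 51 − 49.5 = 1.5; sellers' price rises by Ps − P* = 51.5 − 51 = 0.5.

Buyers gain $1.5 per unit; sellers gain $0.5 per unit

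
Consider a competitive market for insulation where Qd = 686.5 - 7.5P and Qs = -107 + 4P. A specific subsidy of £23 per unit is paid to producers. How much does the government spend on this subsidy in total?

Pre-subsidy: 686.5 - 7.5P = -107 + 4P gives P* = 69, Q* = 169.
With the subsidy, sellers receive Ps = Pb + 23 for each unit, where Pb is the price buyers pay.
Supply in terms of Pb becomes Qs = -107 + 4(Pb + 23) = -15 + 4Pb. Setting this equal to demand: 686.5 - 7.5Pb = -15 + 4Pb, so Pb = 61.
Sellers receive Ps = 61 + 23 = 84; Q' = 686.5 − 7.5·61 = 229.
Government outlay = subsidy × quantity = 23 × 229 = 5267.

Government cost = £5267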